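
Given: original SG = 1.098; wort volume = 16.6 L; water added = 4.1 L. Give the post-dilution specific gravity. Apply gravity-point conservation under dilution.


SG_new = 1 + (SG_old − 1)·V_old/(V_old + V_water)
pts = (1.098 − 1)·1000·16.6/(16.6 + 4.1) = 78.5894
SG_new = 1 + 78.5894/1000

1.0786


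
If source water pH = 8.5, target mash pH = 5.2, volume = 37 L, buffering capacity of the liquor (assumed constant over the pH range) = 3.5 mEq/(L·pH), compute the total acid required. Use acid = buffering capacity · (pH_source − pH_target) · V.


acid = 3.5 · (8.5 − 5.2) · 37

427.3500 mEq


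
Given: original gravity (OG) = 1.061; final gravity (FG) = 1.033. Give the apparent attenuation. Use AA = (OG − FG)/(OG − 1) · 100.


AA = (1.061 − 1.033)/(1.061 − 1) · 100

45.9016 %


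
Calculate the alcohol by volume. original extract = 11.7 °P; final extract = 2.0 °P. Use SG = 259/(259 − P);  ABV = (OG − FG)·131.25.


OG = 259/(259 − 11.7) = 1.0473
FG = 259/(259 − 2.0) = 1.0078
ABV = (1.0473 − 1.0078)·131.25

5.1882 % ABV


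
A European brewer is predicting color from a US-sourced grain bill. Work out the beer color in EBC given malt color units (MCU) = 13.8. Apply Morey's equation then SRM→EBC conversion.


SRM = 1.4922·MCU^0.6859;  EBC = SRM·1.97
SRM = 1.4922·13.8^0.6859 = 9.0296
EBC = 9.0296·1.97

17.7884 EBC


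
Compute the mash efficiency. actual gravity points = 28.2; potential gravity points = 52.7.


efficiency = actual / potential × 100
efficiency = 28.2 / 52.7 × 100

53.5104 %


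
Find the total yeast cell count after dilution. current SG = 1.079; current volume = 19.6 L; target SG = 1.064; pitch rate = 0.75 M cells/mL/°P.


V_w = V·((SG_c−1)/(SG_t−1)−1);  °P = 259 − 259/SG_t;  cells = rate·(V+V_w)·°P
V_w = 19.6·((1.079−1)/(1.064−1)−1) = 4.5937
V_final = 19.6 + 4.5937 = 24.1937
°P = 259 − 259/1.064 = 15.5789
cells = 0.75·24.1937·15.5789

282.6849 billion cells


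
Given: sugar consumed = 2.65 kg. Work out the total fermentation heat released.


Q = m_sugar · 590 kJ/kg
Q = 2.65 · 590

1563.5000 kJ


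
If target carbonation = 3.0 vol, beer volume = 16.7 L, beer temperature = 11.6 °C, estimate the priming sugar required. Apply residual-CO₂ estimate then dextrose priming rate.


residual = 14.695·(0.01821 + 0.09011·e^(−0.04·T));  sugar = (target − residual)·4.0·V
residual = 14.695·(0.01821 + 0.09011·e^(−0.04·11.6)) = 1.1002
sugar = (3.0 − 1.1002)·4.0·16.7

126.9077 g


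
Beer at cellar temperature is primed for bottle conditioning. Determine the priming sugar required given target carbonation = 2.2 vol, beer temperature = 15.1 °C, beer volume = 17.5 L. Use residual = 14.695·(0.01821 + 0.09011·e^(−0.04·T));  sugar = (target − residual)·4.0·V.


residual = 14.695·(0.01821 + 0.09011·e^(−0.04·15.1)) = 0.9914
sugar = (2.2 − 0.9914)·4.0·17.5

84.6011 g


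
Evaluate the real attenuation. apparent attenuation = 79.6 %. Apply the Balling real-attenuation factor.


RA = AA · 0.8192
RA = 79.6 · 0.8192

65.2083 %


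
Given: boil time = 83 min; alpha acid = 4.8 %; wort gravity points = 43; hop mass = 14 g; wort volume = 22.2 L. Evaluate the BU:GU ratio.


U = 1.65·0.000125^(GP/1000)·(1−e^(−0.04t))/4.15;  IBU = (α/100)·m·U·1000/V;  BU:GU = IBU/GP
U = 1.65·0.000125^(43/1000)·(1−e^(−0.04·83))/4.15 = 0.2604
IBU = (4.8/100)·14·0.2604·1000/22.2 = 7.8818
BU:GU = 7.8818/43

0.1833


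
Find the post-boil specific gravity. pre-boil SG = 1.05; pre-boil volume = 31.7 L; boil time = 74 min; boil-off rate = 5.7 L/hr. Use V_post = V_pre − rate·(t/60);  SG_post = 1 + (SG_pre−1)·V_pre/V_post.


V_post = 31.7 − 5.7·(74/60) = 24.6700
SG_post = 1 + (1.05 − 1)·31.7/24.6700

1.0642


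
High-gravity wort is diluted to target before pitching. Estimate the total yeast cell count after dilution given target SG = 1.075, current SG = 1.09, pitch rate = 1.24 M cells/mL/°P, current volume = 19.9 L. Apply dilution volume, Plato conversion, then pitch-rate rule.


V_w = V·((SG_c−1)/(SG_t−1)−1);  °P = 259 − 259/SG_t;  cells = rate·(V+V_w)·°P
V_w = 19.9·((1.09−1)/(1.075−1)−1) = 3.9800
V_final = 19.9 + 3.9800 = 23.8800
°P = 259 − 259/1.075 = 18.0698
cells = 1.24·23.8800·18.0698

535.0675 billion cells


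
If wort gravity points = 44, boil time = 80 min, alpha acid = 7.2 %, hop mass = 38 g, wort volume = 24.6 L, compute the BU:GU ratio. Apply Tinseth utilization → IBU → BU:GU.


U = 1.65·0.000125^(GP/1000)·(1−e^(−0.04t))/4.15;  IBU = (α/100)·m·U·1000/V;  BU:GU = IBU/GP
U = 1.65·0.000125^(44/1000)·(1−e^(−0.04·80))/4.15 = 0.2568
IBU = (7.2/100)·38·0.2568·1000/24.6 = 28.5632
BU:GU = 28.5632/44

0.6492


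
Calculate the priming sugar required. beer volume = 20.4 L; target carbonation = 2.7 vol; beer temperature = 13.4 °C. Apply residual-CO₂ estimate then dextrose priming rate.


residual = 14.695·(0.01821 + 0.09011·e^(−0.04·T));  sugar = (target − residual)·4.0·V
residual = 14.695·(0.01821 + 0.09011·e^(−0.04·13.4)) = 1.0423
sugar = (2.7 − 1.0423)·4.0·20.4

135.2647 g


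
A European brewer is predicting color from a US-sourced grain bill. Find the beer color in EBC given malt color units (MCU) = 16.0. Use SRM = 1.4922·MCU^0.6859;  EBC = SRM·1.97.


SRM = 1.4922·16.0^0.6859 = 9.9939
EBC = 9.9939·1.97

19.6879 EBC


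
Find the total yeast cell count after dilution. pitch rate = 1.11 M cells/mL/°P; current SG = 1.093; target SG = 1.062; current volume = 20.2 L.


V_w = V·((SG_c−1)/(SG_t−1)−1);  °P = 259 − 259/SG_t;  cells = rate·(V+V_w)·°P
V_w = 20.2·((1.093−1)/(1.062−1)−1) = 10.1000
V_final = 20.2 + 10.1000 = 30.3000
°P = 259 − 259/1.062 = 15.1205
cells = 1.11·30.3000·15.1205

508.5487 billion cells


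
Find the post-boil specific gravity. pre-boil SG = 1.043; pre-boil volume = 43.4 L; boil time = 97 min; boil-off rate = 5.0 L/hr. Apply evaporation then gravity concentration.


V_post = V_pre − rate·(t/60);  SG_post = 1 + (SG_pre−1)·V_pre/V_post
V_post = 43.4 − 5.0·(97/60) = 35.3167
SG_post = 1 + (1.043 − 1)·43.4/35.3167

1.0528


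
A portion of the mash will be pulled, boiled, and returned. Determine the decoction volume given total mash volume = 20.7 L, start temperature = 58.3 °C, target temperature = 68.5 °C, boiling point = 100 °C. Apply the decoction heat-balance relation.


V_dec = V_total·(T_target − T_start)/(T_boil − T_start)
V_dec = 20.7·(68.5 − 58.3)/(100 − 58.3)

5.0633 L


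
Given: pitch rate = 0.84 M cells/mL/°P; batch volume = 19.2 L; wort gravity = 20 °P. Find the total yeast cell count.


cells (billions) = rate · V_L · °P
cells = 0.84 · 19.2 · 20

322.5600 billion cells


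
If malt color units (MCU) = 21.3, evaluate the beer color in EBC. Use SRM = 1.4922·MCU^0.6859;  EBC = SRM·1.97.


SRM = 1.4922·21.3^0.6859 = 12.1608
EBC = 12.1608·1.97

23.9568 EBC


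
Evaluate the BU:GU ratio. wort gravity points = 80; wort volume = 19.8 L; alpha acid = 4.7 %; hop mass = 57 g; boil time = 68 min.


U = 1.65·0.000125^(GP/1000)·(1−e^(−0.04t))/4.15;  IBU = (α/100)·m·U·1000/V;  BU:GU = IBU/GP
U = 1.65·0.000125^(80/1000)·(1−e^(−0.04·68))/4.15 = 0.1810
IBU = (4.7/100)·57·0.1810·1000/19.8 = 24.4851
BU:GU = 24.4851/80

0.3061


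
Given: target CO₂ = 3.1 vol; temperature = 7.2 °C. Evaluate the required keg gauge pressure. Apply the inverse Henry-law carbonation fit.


psi = vols/(0.01821 + 0.09011·e^(−0.04·T)) − 14.695
psi = 3.1/(0.01821 + 0.09011·e^(−0.04·7.2)) − 14.695

21.4477 psi


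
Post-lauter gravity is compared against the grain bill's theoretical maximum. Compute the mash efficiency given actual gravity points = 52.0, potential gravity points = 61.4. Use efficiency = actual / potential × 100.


efficiency = 52.0 / 61.4 × 100

84.6906 %


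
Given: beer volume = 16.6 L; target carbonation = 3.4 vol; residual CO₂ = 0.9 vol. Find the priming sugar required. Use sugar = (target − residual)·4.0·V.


sugar = (3.4 − 0.9)·4.0·16.6

166.0000 g


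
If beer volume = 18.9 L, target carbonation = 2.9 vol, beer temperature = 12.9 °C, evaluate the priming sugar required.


residual = 14.695·(0.01821 + 0.09011·e^(−0.04·T));  sugar = (target − residual)·4.0·V
residual = 14.695·(0.01821 + 0.09011·e^(−0.04·12.9)) = 1.0580
sugar = (2.9 − 1.0580)·4.0·18.9

139.2555 g


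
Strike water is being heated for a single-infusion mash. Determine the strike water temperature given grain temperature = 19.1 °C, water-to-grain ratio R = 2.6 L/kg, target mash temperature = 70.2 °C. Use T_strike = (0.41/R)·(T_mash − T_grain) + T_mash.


T_strike = (0.41/2.6)·(70.2 − 19.1) + 70.2

78.2581 °C


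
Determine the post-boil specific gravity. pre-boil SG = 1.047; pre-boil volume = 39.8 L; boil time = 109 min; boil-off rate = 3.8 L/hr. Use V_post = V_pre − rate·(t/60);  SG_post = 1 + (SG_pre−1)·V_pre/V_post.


V_post = 39.8 − 3.8·(109/60) = 32.8967
SG_post = 1 + (1.047 − 1)·39.8/32.8967

1.0569


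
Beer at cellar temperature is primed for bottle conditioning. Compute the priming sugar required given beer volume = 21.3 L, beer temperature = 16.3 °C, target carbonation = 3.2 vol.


residual = 14.695·(0.01821 + 0.09011·e^(−0.04·T));  sugar = (target − residual)·4.0·V
residual = 14.695·(0.01821 + 0.09011·e^(−0.04·16.3)) = 0.9575
sugar = (3.2 − 0.9575)·4.0·21.3

191.0618 g


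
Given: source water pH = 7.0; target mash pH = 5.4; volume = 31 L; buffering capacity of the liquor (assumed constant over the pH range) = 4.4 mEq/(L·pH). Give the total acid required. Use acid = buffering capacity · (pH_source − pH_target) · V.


acid = 4.4 · (7.0 − 5.4) · 31

218.2400 mEq


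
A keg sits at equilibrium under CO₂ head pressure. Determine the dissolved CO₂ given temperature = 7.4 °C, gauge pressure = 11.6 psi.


vols = (P + 14.695)·(0.01821 + 0.09011·e^(−0.04·T))
vols = (11.6 + 14.695)·(0.01821 + 0.09011·e^(−0.04·7.4))

2.2412 volumes


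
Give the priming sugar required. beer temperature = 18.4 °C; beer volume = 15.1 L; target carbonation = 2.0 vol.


residual = 14.695·(0.01821 + 0.09011·e^(−0.04·T));  sugar = (target − residual)·4.0·V
residual = 14.695·(0.01821 + 0.09011·e^(−0.04·18.4)) = 0.9019
sugar = (2.0 − 0.9019)·4.0·15.1

66.3249 g


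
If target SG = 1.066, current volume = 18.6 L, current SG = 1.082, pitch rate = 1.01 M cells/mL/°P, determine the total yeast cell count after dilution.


V_w = V·((SG_c−1)/(SG_t−1)−1);  °P = 259 − 259/SG_t;  cells = rate·(V+V_w)·°P
V_w = 18.6·((1.082−1)/(1.066−1)−1) = 4.5091
V_final = 18.6 + 4.5091 = 23.1091
°P = 259 − 259/1.066 = 16.0356
cells = 1.01·23.1091·16.0356

374.2749 billion cells


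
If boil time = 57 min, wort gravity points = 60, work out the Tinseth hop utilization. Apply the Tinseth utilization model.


U = 1.65·0.000125^(GP/1000) · (1 − e^(−0.04·t))/4.15
bigness = 1.65·0.000125^(60/1000) = 0.9623
boil_factor = (1 − e^(−0.04·57))/4.15 = 0.2163
U = 0.9623 · 0.2163

0.2082


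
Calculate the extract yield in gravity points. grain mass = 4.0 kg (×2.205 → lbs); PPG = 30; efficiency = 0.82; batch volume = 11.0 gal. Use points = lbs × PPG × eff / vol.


lbs = 4.0 × 2.205 = 8.8200
points = 8.8200 × 30 × 0.82 / 11.0

19.7247 points


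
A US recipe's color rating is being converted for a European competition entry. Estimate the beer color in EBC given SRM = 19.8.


EBC = SRM · 1.97
EBC = 19.8 · 1.97

39.0060 EBC


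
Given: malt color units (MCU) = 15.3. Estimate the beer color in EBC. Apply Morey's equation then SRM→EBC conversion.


SRM = 1.4922·MCU^0.6859;  EBC = SRM·1.97
SRM = 1.4922·15.3^0.6859 = 9.6919
EBC = 9.6919·1.97

19.0930 EBC


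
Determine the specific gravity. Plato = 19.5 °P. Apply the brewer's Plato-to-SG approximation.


SG = 259/(259 − P)
SG = 259/(259 − 19.5)

1.0814


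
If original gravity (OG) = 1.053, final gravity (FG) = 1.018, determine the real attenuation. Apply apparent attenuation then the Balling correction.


AA = (OG−FG)/(OG−1)·100;  RA = AA·0.8192
AA = (1.053 − 1.018)/(1.053 − 1)·100 = 66.0377
RA = 66.0377·0.8192

54.0981 %


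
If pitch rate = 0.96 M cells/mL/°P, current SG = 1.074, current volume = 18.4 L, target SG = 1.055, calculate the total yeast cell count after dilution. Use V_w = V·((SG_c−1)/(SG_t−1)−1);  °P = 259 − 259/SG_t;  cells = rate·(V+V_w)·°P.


V_w = 18.4·((1.074−1)/(1.055−1)−1) = 6.3564
V_final = 18.4 + 6.3564 = 24.7564
°P = 259 − 259/1.055 = 13.5024
cells = 0.96·24.7564·13.5024

320.8988 billion cells


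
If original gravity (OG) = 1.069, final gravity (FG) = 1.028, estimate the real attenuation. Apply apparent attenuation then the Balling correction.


AA = (OG−FG)/(OG−1)·100;  RA = AA·0.8192
AA = (1.069 − 1.028)/(1.069 − 1)·100 = 59.4203
RA = 59.4203·0.8192

48.6771 %


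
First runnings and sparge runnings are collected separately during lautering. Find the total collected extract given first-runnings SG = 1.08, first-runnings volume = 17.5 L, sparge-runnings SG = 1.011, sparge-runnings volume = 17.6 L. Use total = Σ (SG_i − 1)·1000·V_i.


first = (1.08 − 1)·1000·17.5 = 1400.0000
sparge = (1.011 − 1)·1000·17.6 = 193.6000
total = 1400.0000 + 193.6000

1593.6000 gravity·L


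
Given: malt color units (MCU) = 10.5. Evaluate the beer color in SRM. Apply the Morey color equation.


SRM = 1.4922 · MCU^0.6859
SRM = 1.4922 · 10.5^0.6859

7.4862 SRM


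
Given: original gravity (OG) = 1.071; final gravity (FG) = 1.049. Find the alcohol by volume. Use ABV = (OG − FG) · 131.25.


ABV = (1.071 − 1.049) · 131.25

2.8875 % ABV


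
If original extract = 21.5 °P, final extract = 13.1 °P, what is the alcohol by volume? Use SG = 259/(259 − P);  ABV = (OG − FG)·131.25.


OG = 259/(259 − 21.5) = 1.0905
FG = 259/(259 − 13.1) = 1.0533
ABV = (1.0905 − 1.0533)·131.25

4.8894 % ABV


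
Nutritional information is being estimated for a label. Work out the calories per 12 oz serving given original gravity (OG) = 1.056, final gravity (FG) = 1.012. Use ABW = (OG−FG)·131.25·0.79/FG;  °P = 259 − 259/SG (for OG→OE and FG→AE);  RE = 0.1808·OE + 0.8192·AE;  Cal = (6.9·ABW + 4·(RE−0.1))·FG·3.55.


ABW = (1.056 − 1.012)·131.25·0.79/1.012 = 4.5082
OE = 259 − 259/1.056 = 13.7348 °P
AE = 259 − 259/1.012 = 3.0711 °P
RE = 0.1808·13.7348 + 0.8192·3.0711 = 4.9991 °P
Cal = (6.9·4.5082 + 4·(4.9991−0.1))·1.012·3.55

182.1550 kcal


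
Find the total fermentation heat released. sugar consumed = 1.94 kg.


Q = m_sugar · 590 kJ/kg
Q = 1.94 · 590

1144.6000 kJ


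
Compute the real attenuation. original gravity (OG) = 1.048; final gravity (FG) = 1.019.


AA = (OG−FG)/(OG−1)·100;  RA = AA·0.8192
AA = (1.048 − 1.019)/(1.048 − 1)·100 = 60.4167
RA = 60.4167·0.8192

49.4933 %


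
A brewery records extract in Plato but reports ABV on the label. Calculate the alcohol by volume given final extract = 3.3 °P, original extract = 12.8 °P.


SG = 259/(259 − P);  ABV = (OG − FG)·131.25
OG = 259/(259 − 12.8) = 1.0520
FG = 259/(259 − 3.3) = 1.0129
ABV = (1.0520 − 1.0129)·131.25

5.1298 % ABV


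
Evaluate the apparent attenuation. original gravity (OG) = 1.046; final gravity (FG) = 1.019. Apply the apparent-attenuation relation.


AA = (OG − FG)/(OG − 1) · 100
AA = (1.046 − 1.019)/(1.046 − 1) · 100

58.6957 %


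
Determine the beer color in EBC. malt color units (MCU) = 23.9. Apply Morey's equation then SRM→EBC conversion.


SRM = 1.4922·MCU^0.6859;  EBC = SRM·1.97
SRM = 1.4922·23.9^0.6859 = 13.1604
EBC = 13.1604·1.97

25.9261 EBC


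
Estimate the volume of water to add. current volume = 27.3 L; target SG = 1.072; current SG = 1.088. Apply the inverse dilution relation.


V_water = V·((SG_curr − 1)/(SG_target − 1) − 1)
V_water = 27.3·((1.088 − 1)/(1.072 − 1) − 1)

6.0667 L


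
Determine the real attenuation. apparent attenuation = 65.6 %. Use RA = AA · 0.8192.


RA = 65.6 · 0.8192

53.7395 %


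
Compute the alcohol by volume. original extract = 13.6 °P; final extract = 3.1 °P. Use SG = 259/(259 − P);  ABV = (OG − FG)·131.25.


OG = 259/(259 − 13.6) = 1.0554
FG = 259/(259 − 3.1) = 1.0121
ABV = (1.0554 − 1.0121)·131.25

5.6839 % ABV


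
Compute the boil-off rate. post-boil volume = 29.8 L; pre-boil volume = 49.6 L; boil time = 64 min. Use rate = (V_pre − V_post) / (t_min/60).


rate = (49.6 − 29.8) / (64/60)

18.5625 L/hr


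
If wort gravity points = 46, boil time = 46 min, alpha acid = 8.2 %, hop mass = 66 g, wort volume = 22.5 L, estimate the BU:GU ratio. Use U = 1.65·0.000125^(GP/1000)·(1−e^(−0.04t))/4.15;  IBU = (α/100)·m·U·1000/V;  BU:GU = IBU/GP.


U = 1.65·0.000125^(46/1000)·(1−e^(−0.04·46))/4.15 = 0.2212
IBU = (8.2/100)·66·0.2212·1000/22.5 = 53.2058
BU:GU = 53.2058/46

1.1566


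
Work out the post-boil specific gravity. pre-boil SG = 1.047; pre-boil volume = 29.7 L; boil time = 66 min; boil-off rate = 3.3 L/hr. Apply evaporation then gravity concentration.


V_post = V_pre − rate·(t/60);  SG_post = 1 + (SG_pre−1)·V_pre/V_post
V_post = 29.7 − 3.3·(66/60) = 26.0700
SG_post = 1 + (1.047 − 1)·29.7/26.0700

1.0535


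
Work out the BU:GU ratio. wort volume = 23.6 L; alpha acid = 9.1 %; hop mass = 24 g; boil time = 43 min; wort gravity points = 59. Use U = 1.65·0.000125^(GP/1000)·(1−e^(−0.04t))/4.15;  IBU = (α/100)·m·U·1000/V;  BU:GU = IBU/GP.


U = 1.65·0.000125^(59/1000)·(1−e^(−0.04·43))/4.15 = 0.1921
IBU = (9.1/100)·24·0.1921·1000/23.6 = 17.7747
BU:GU = 17.7747/59

0.3013


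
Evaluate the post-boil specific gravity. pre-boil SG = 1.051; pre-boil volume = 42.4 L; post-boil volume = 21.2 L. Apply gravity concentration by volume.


SG_post = 1 + (SG_pre − 1)·V_pre/V_post
pts_pre = (1.051 − 1)·1000 = 51.0000
pts_post = 51.0000·42.4/21.2 = 102.0000
SG_post = 1 + 102.0000/1000

1.1020


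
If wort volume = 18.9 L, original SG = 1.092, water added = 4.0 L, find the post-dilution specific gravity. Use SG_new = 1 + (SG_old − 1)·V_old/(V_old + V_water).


pts = (1.092 − 1)·1000·18.9/(18.9 + 4.0) = 75.9301
SG_new = 1 + 75.9301/1000

1.0759


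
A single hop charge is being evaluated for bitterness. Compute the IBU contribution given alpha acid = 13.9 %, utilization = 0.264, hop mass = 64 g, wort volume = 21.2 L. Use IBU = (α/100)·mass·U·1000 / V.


IBU = (13.9/100)·64·0.264·1000 / 21.2

110.7804 IBU


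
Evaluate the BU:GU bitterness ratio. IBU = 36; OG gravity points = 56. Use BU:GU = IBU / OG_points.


BU:GU = 36 / 56

0.6429


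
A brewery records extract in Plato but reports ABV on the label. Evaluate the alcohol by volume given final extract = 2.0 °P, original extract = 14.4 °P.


SG = 259/(259 − P);  ABV = (OG − FG)·131.25
OG = 259/(259 − 14.4) = 1.0589
FG = 259/(259 − 2.0) = 1.0078
ABV = (1.0589 − 1.0078)·131.25

6.7055 % ABV


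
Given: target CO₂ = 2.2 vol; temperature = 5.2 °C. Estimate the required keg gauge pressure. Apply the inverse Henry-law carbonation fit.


psi = vols/(0.01821 + 0.09011·e^(−0.04·T)) − 14.695
psi = 2.2/(0.01821 + 0.09011·e^(−0.04·5.2)) − 14.695

9.3756 psi


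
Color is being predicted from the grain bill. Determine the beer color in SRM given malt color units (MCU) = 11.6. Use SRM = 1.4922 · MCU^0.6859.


SRM = 1.4922 · 11.6^0.6859

8.0157 SRM


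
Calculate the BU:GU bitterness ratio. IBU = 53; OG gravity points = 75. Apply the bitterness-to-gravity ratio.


BU:GU = IBU / OG_points
BU:GU = 53 / 75

0.7067


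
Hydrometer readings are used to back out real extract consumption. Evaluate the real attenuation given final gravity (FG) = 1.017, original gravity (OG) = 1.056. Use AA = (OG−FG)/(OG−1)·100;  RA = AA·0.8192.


AA = (1.056 − 1.017)/(1.056 − 1)·100 = 69.6429
RA = 69.6429·0.8192

57.0514 %


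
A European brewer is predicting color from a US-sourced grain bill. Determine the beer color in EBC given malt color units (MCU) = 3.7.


SRM = 1.4922·MCU^0.6859;  EBC = SRM·1.97
SRM = 1.4922·3.7^0.6859 = 3.6606
EBC = 3.6606·1.97

7.2115 EBC


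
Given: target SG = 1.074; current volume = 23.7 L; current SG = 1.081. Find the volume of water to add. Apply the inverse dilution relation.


V_water = V·((SG_curr − 1)/(SG_target − 1) − 1)
V_water = 23.7·((1.081 − 1)/(1.074 − 1) − 1)

2.2419 L


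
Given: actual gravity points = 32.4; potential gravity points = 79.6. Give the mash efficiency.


efficiency = actual / potential × 100
efficiency = 32.4 / 79.6 × 100

40.7035 %


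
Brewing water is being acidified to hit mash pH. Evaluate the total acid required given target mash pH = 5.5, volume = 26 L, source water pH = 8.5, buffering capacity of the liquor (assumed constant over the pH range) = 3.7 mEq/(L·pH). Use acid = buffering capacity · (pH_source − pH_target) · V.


acid = 3.7 · (8.5 − 5.5) · 26

288.6000 mEq


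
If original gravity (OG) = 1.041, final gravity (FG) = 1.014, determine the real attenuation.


AA = (OG−FG)/(OG−1)·100;  RA = AA·0.8192
AA = (1.041 − 1.014)/(1.041 − 1)·100 = 65.8537
RA = 65.8537·0.8192

53.9473 %


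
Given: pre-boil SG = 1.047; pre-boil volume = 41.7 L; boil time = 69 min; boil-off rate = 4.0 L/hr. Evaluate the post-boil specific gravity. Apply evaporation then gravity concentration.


V_post = V_pre − rate·(t/60);  SG_post = 1 + (SG_pre−1)·V_pre/V_post
V_post = 41.7 − 4.0·(69/60) = 37.1000
SG_post = 1 + (1.047 − 1)·41.7/37.1000

1.0528


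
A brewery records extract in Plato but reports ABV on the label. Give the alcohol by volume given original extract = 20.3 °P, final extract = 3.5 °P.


SG = 259/(259 − P);  ABV = (OG − FG)·131.25
OG = 259/(259 − 20.3) = 1.0850
FG = 259/(259 − 3.5) = 1.0137
ABV = (1.0850 − 1.0137)·131.25

9.3641 % ABV


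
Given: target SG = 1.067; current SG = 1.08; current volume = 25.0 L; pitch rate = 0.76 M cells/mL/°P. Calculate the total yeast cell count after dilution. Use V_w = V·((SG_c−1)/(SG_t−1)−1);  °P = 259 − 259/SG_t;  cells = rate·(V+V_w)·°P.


V_w = 25.0·((1.08−1)/(1.067−1)−1) = 4.8507
V_final = 25.0 + 4.8507 = 29.8507
°P = 259 − 259/1.067 = 16.2634
cells = 0.76·29.8507·16.2634

368.9597 billion cells


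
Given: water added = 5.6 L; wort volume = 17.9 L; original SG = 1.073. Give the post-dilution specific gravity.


SG_new = 1 + (SG_old − 1)·V_old/(V_old + V_water)
pts = (1.073 − 1)·1000·17.9/(17.9 + 5.6) = 55.6043
SG_new = 1 + 55.6043/1000

1.0556


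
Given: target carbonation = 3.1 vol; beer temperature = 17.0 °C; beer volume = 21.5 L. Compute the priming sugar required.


residual = 14.695·(0.01821 + 0.09011·e^(−0.04·T));  sugar = (target − residual)·4.0·V
residual = 14.695·(0.01821 + 0.09011·e^(−0.04·17.0)) = 0.9384
sugar = (3.1 − 0.9384)·4.0·21.5

185.8941 g


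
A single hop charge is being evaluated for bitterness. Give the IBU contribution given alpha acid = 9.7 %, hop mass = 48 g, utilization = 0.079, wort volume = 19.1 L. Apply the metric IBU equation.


IBU = (α/100)·mass·U·1000 / V
IBU = (9.7/100)·48·0.079·1000 / 19.1

19.2578 IBU


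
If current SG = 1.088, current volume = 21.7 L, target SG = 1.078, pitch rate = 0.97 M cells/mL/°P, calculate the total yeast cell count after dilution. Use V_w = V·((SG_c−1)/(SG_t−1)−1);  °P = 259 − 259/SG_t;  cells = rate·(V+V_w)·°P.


V_w = 21.7·((1.088−1)/(1.078−1)−1) = 2.7821
V_final = 21.7 + 2.7821 = 24.4821
°P = 259 − 259/1.078 = 18.7403
cells = 0.97·24.4821·18.7403

445.0360 billion cells


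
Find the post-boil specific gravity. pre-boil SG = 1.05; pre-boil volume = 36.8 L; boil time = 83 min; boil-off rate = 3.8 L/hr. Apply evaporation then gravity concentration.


V_post = V_pre − rate·(t/60);  SG_post = 1 + (SG_pre−1)·V_pre/V_post
V_post = 36.8 − 3.8·(83/60) = 31.5433
SG_post = 1 + (1.05 − 1)·36.8/31.5433

1.0583


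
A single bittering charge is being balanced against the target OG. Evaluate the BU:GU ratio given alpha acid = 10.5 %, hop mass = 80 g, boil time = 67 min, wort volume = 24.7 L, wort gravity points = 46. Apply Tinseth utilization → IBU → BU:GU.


U = 1.65·0.000125^(GP/1000)·(1−e^(−0.04t))/4.15;  IBU = (α/100)·m·U·1000/V;  BU:GU = IBU/GP
U = 1.65·0.000125^(46/1000)·(1−e^(−0.04·67))/4.15 = 0.2449
IBU = (10.5/100)·80·0.2449·1000/24.7 = 83.2970
BU:GU = 83.2970/46

1.8108


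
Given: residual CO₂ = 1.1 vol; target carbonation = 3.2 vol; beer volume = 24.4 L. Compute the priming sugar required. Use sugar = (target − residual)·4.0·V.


sugar = (3.2 − 1.1)·4.0·24.4

204.9600 g


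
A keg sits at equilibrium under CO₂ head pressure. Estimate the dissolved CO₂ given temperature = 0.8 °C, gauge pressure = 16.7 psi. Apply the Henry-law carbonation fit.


vols = (P + 14.695)·(0.01821 + 0.09011·e^(−0.04·T))
vols = (16.7 + 14.695)·(0.01821 + 0.09011·e^(−0.04·0.8))

3.3116 volumes


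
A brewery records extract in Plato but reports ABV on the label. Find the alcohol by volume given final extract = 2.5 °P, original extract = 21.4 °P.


SG = 259/(259 − P);  ABV = (OG − FG)·131.25
OG = 259/(259 − 21.4) = 1.0901
FG = 259/(259 − 2.5) = 1.0097
ABV = (1.0901 − 1.0097)·131.25

10.5421 % ABV


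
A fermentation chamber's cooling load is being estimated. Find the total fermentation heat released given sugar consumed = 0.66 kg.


Q = m_sugar · 590 kJ/kg
Q = 0.66 · 590

389.4000 kJ


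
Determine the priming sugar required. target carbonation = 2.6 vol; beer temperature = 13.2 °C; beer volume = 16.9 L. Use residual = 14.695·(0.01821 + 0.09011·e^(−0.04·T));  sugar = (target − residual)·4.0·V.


residual = 14.695·(0.01821 + 0.09011·e^(−0.04·13.2)) = 1.0486
sugar = (2.6 − 1.0486)·4.0·16.9

104.8769 g


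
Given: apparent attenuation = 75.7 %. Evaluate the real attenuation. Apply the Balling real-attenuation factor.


RA = AA · 0.8192
RA = 75.7 · 0.8192

62.0134 %


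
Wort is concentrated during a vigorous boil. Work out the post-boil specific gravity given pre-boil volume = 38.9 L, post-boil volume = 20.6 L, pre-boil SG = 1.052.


SG_post = 1 + (SG_pre − 1)·V_pre/V_post
pts_pre = (1.052 − 1)·1000 = 52.0000
pts_post = 52.0000·38.9/20.6 = 98.1942
SG_post = 1 + 98.1942/1000

1.0982


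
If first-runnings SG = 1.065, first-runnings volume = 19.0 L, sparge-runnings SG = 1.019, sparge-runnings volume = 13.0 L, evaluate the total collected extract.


total = Σ (SG_i − 1)·1000·V_i
first = (1.065 − 1)·1000·19.0 = 1235.0000
sparge = (1.019 − 1)·1000·13.0 = 247.0000
total = 1235.0000 + 247.0000

1482.0000 gravity·L


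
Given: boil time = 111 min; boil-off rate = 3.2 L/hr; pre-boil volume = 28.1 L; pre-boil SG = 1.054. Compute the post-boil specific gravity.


V_post = V_pre − rate·(t/60);  SG_post = 1 + (SG_pre−1)·V_pre/V_post
V_post = 28.1 − 3.2·(111/60) = 22.1800
SG_post = 1 + (1.054 − 1)·28.1/22.1800

1.0684


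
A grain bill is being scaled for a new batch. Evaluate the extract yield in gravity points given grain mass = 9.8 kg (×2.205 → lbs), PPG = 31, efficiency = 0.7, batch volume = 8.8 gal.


points = lbs × PPG × eff / vol
lbs = 9.8 × 2.205 = 21.6090
points = 21.6090 × 31 × 0.7 / 8.8

53.2858 points


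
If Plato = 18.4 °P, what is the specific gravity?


SG = 259/(259 − P)
SG = 259/(259 − 18.4)

1.0765


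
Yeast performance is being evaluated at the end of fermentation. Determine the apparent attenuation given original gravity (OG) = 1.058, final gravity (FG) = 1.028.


AA = (OG − FG)/(OG − 1) · 100
AA = (1.058 − 1.028)/(1.058 − 1) · 100

51.7241 %


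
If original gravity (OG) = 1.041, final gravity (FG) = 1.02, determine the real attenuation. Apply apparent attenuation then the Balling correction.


AA = (OG−FG)/(OG−1)·100;  RA = AA·0.8192
AA = (1.041 − 1.02)/(1.041 − 1)·100 = 51.2195
RA = 51.2195·0.8192

41.9590 %


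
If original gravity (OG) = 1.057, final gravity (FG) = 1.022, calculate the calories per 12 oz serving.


ABW = (OG−FG)·131.25·0.79/FG;  °P = 259 − 259/SG (for OG→OE and FG→AE);  RE = 0.1808·OE + 0.8192·AE;  Cal = (6.9·ABW + 4·(RE−0.1))·FG·3.55
ABW = (1.057 − 1.022)·131.25·0.79/1.022 = 3.5509
OE = 259 − 259/1.057 = 13.9669 °P
AE = 259 − 259/1.022 = 5.5753 °P
RE = 0.1808·13.9669 + 0.8192·5.5753 = 7.0925 °P
Cal = (6.9·3.5509 + 4·(7.0925−0.1))·1.022·3.55

190.3723 kcal


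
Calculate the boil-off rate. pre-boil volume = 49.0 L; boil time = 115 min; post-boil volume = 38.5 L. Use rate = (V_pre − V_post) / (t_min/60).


rate = (49.0 − 38.5) / (115/60)

5.4783 L/hr


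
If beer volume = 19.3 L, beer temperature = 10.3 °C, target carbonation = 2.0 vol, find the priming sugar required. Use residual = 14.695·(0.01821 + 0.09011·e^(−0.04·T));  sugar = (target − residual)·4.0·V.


residual = 14.695·(0.01821 + 0.09011·e^(−0.04·10.3)) = 1.1446
sugar = (2.0 − 1.1446)·4.0·19.3

66.0351 g


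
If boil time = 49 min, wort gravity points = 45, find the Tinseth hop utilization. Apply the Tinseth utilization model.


U = 1.65·0.000125^(GP/1000) · (1 − e^(−0.04·t))/4.15
bigness = 1.65·0.000125^(45/1000) = 1.1011
boil_factor = (1 − e^(−0.04·49))/4.15 = 0.2070
U = 1.1011 · 0.2070

0.2280


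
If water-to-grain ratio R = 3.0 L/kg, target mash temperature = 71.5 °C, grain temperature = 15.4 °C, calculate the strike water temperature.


T_strike = (0.41/R)·(T_mash − T_grain) + T_mash
T_strike = (0.41/3.0)·(71.5 − 15.4) + 71.5

79.1670 °C


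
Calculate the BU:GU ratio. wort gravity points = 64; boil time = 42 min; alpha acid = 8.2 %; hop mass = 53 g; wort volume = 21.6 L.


U = 1.65·0.000125^(GP/1000)·(1−e^(−0.04t))/4.15;  IBU = (α/100)·m·U·1000/V;  BU:GU = IBU/GP
U = 1.65·0.000125^(64/1000)·(1−e^(−0.04·42))/4.15 = 0.1820
IBU = (8.2/100)·53·0.1820·1000/21.6 = 36.6184
BU:GU = 36.6184/64

0.5722


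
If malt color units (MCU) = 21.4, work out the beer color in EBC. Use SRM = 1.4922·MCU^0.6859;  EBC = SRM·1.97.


SRM = 1.4922·21.4^0.6859 = 12.1999
EBC = 12.1999·1.97

24.0339 EBC


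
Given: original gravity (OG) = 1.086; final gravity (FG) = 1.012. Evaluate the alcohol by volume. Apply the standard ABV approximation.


ABV = (OG − FG) · 131.25
ABV = (1.086 − 1.012) · 131.25

9.7125 % ABV


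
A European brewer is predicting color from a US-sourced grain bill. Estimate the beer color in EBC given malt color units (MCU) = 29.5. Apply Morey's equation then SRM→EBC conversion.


SRM = 1.4922·MCU^0.6859;  EBC = SRM·1.97
SRM = 1.4922·29.5^0.6859 = 15.2047
EBC = 15.2047·1.97

29.9533 EBC


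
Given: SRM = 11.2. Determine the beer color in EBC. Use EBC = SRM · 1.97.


EBC = 11.2 · 1.97

22.0640 EBC


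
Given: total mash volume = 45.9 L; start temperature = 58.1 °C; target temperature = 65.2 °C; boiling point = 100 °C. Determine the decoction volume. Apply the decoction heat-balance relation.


V_dec = V_total·(T_target − T_start)/(T_boil − T_start)
V_dec = 45.9·(65.2 − 58.1)/(100 − 58.1)

7.7778 L


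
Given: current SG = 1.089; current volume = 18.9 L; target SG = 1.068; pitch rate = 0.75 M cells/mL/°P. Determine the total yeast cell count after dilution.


V_w = V·((SG_c−1)/(SG_t−1)−1);  °P = 259 − 259/SG_t;  cells = rate·(V+V_w)·°P
V_w = 18.9·((1.089−1)/(1.068−1)−1) = 5.8368
V_final = 18.9 + 5.8368 = 24.7368
°P = 259 − 259/1.068 = 16.4906
cells = 0.75·24.7368·16.4906

305.9437 billion cells


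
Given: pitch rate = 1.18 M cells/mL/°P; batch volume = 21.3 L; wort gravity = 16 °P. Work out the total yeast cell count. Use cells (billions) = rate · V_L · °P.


cells = 1.18 · 21.3 · 16

402.1440 billion cells


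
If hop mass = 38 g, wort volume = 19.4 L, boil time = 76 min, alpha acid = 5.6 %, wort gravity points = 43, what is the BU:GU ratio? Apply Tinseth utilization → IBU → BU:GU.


U = 1.65·0.000125^(GP/1000)·(1−e^(−0.04t))/4.15;  IBU = (α/100)·m·U·1000/V;  BU:GU = IBU/GP
U = 1.65·0.000125^(43/1000)·(1−e^(−0.04·76))/4.15 = 0.2572
IBU = (5.6/100)·38·0.2572·1000/19.4 = 28.2153
BU:GU = 28.2153/43

0.6562


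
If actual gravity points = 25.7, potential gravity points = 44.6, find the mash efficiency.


efficiency = actual / potential × 100
efficiency = 25.7 / 44.6 × 100

57.6233 %


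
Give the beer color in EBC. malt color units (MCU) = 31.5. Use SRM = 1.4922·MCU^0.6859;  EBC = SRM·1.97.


SRM = 1.4922·31.5^0.6859 = 15.9044
EBC = 15.9044·1.97

31.3317 EBC


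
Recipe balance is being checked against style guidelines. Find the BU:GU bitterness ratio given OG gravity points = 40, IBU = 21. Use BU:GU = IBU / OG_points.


BU:GU = 21 / 40

0.5250


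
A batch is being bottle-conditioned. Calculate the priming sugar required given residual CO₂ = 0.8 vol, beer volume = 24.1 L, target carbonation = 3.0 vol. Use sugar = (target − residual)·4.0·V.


sugar = (3.0 − 0.8)·4.0·24.1

212.0800 g


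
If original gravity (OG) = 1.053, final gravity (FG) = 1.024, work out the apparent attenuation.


AA = (OG − FG)/(OG − 1) · 100
AA = (1.053 − 1.024)/(1.053 − 1) · 100

54.7170 %


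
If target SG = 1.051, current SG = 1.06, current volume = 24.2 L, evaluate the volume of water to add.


V_water = V·((SG_curr − 1)/(SG_target − 1) − 1)
V_water = 24.2·((1.06 − 1)/(1.051 − 1) − 1)

4.2706 L


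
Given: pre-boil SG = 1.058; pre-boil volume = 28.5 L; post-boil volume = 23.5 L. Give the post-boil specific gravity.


SG_post = 1 + (SG_pre − 1)·V_pre/V_post
pts_pre = (1.058 − 1)·1000 = 58.0000
pts_post = 58.0000·28.5/23.5 = 70.3404
SG_post = 1 + 70.3404/1000

1.0703


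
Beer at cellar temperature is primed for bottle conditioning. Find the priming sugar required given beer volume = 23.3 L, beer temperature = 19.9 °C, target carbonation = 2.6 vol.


residual = 14.695·(0.01821 + 0.09011·e^(−0.04·T));  sugar = (target − residual)·4.0·V
residual = 14.695·(0.01821 + 0.09011·e^(−0.04·19.9)) = 0.8650
sugar = (2.6 − 0.8650)·4.0·23.3

161.7051 g


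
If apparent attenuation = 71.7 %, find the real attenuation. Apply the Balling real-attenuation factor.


RA = AA · 0.8192
RA = 71.7 · 0.8192

58.7366 %


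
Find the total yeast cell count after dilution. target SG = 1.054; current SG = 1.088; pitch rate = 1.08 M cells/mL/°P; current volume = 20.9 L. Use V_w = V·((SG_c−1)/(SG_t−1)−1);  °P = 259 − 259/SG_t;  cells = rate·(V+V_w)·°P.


V_w = 20.9·((1.088−1)/(1.054−1)−1) = 13.1593
V_final = 20.9 + 13.1593 = 34.0593
°P = 259 − 259/1.054 = 13.2694
cells = 1.08·34.0593·13.2694

488.1034 billion cells


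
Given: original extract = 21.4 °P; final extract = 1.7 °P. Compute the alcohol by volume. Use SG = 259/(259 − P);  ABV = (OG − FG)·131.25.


OG = 259/(259 − 21.4) = 1.0901
FG = 259/(259 − 1.7) = 1.0066
ABV = (1.0901 − 1.0066)·131.25

10.9542 % ABV


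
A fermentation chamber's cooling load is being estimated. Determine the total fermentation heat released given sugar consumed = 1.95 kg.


Q = m_sugar · 590 kJ/kg
Q = 1.95 · 590

1150.5000 kJ


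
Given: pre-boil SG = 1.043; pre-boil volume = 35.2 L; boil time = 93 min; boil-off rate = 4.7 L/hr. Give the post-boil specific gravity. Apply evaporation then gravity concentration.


V_post = V_pre − rate·(t/60);  SG_post = 1 + (SG_pre−1)·V_pre/V_post
V_post = 35.2 − 4.7·(93/60) = 27.9150
SG_post = 1 + (1.043 − 1)·35.2/27.9150

1.0542


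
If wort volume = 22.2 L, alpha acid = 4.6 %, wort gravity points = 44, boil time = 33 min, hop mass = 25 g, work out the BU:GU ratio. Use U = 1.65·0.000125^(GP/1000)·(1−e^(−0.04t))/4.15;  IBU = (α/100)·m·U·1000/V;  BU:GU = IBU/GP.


U = 1.65·0.000125^(44/1000)·(1−e^(−0.04·33))/4.15 = 0.1962
IBU = (4.6/100)·25·0.1962·1000/22.2 = 10.1641
BU:GU = 10.1641/44

0.2310


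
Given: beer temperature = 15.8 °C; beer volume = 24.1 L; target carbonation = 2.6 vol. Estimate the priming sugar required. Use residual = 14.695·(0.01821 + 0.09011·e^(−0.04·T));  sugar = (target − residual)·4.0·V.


residual = 14.695·(0.01821 + 0.09011·e^(−0.04·15.8)) = 0.9714
sugar = (2.6 − 0.9714)·4.0·24.1

156.9944 g


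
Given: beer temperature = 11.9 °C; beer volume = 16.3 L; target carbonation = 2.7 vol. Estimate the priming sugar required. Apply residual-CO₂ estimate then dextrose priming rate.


residual = 14.695·(0.01821 + 0.09011·e^(−0.04·T));  sugar = (target − residual)·4.0·V
residual = 14.695·(0.01821 + 0.09011·e^(−0.04·11.9)) = 1.0903
sugar = (2.7 − 1.0903)·4.0·16.3

104.9556 g


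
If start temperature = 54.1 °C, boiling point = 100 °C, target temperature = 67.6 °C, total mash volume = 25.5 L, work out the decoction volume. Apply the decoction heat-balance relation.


V_dec = V_total·(T_target − T_start)/(T_boil − T_start)
V_dec = 25.5·(67.6 − 54.1)/(100 − 54.1)

7.5000 L


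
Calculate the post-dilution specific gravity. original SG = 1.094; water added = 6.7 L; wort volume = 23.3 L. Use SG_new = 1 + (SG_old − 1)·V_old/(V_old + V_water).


pts = (1.094 − 1)·1000·23.3/(23.3 + 6.7) = 73.0067
SG_new = 1 + 73.0067/1000

1.0730


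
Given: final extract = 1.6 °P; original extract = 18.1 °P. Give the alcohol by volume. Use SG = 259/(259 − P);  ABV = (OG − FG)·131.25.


OG = 259/(259 − 18.1) = 1.0751
FG = 259/(259 − 1.6) = 1.0062
ABV = (1.0751 − 1.0062)·131.25

9.0456 % ABV


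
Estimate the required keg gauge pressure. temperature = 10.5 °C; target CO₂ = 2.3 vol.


psi = vols/(0.01821 + 0.09011·e^(−0.04·T)) − 14.695
psi = 2.3/(0.01821 + 0.09011·e^(−0.04·10.5)) − 14.695

15.0144 psi


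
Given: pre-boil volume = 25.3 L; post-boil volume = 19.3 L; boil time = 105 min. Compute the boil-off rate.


rate = (V_pre − V_post) / (t_min/60)
rate = (25.3 − 19.3) / (105/60)

3.4286 L/hr


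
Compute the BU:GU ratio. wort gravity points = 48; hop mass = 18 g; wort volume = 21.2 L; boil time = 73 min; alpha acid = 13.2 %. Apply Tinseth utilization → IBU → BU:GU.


U = 1.65·0.000125^(GP/1000)·(1−e^(−0.04t))/4.15;  IBU = (α/100)·m·U·1000/V;  BU:GU = IBU/GP
U = 1.65·0.000125^(48/1000)·(1−e^(−0.04·73))/4.15 = 0.2443
IBU = (13.2/100)·18·0.2443·1000/21.2 = 27.3854
BU:GU = 27.3854/48

0.5705


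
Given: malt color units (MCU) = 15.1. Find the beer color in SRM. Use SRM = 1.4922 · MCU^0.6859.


SRM = 1.4922 · 15.1^0.6859

9.6048 SRM


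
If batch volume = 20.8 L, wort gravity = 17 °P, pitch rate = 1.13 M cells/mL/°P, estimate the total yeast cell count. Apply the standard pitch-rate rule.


cells (billions) = rate · V_L · °P
cells = 1.13 · 20.8 · 17

399.5680 billion cells


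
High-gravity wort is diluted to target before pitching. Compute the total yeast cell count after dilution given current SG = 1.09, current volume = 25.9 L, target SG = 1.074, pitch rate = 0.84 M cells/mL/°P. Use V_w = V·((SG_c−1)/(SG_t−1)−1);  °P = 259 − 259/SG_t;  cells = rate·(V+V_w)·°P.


V_w = 25.9·((1.09−1)/(1.074−1)−1) = 5.6000
V_final = 25.9 + 5.6000 = 31.5000
°P = 259 − 259/1.074 = 17.8454
cells = 0.84·31.5000·17.8454

472.1903 billion cells
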